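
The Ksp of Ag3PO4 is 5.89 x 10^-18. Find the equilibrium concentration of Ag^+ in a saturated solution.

[Ag^+] = 6.48 × 10^-5 M

Ag3PO4(s) ⇌ 3 Ag^+ + PO4^3-
Ksp = [Ag^+]^3[PO4^3-]
Let s = molar solubility. Then [Ag^+] = 3s and [PO4^3-] = s.
Substituting: Ksp = (3s)^3s = 27s^4
Solving, s = (5.89 x 10^-18/27)^(1/4) = 2.161 × 10^-5 M
[Ag^+] = 3s = 6.48 × 10^-5 M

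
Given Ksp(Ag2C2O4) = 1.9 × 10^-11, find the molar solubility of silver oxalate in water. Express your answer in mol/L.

Ag2C2O4(s) ⇌ 2 Ag^+(aq) + C2O4^2-(aq)
Ksp = [Ag^+]^2[C2O4^2-]
For each mole of Ag2C2O4 that dissolves: [Ag^+] = 2s, [C2O4^2-] = s.
So Ksp = (2s)^2 × s = 4s^3
s^3 = 1.9 × 10^-11 / 4, so s = 1.7 × 10^-4 M

1.7 x 10^-4 M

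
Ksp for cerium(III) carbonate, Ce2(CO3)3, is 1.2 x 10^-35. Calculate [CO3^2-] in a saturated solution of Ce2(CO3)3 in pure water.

[CO3^2-] = 1.2 × 10^-7 M

Ce2(CO3)3(s) ⇌ 2 Ce^3+ + 3 CO3^2-
Ksp = [Ce^3+]^2[CO3^2-]^3
With molar solubility s: [Ce^3+] = 2s, [CO3^2-] = 3s.
Ksp = (2s)^2(3s)^3 = 108s^5
s = (1.2 x 10^-35 / 108)^(1/5) = 4.07 x 10^-8 M
[CO3^2-] = 3s = 1.2 x 10^-7 M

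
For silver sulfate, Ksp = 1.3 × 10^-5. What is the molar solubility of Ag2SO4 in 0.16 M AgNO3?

s = 5.1 x 10^-4 M

Ag2SO4(s) <=> 2 Ag^+ + SO4^2-
Ksp = [Ag^+]^2[SO4^2-]
If s mol/L dissolves here, [Ag^+] = 0.16 + 2s ≈ 0.16, [SO4^2-] = s (since Ag^+ from AgNO3 dominates).
Ksp ≈ (0.16)^2 × s
s = 5.1 × 10^-4 M
Check: 2s = 1.0 × 10^-3 ≪ 0.16, so the approximation is valid.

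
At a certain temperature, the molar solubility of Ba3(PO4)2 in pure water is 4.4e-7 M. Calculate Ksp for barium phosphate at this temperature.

Ba3(PO4)2(s) ⇌ 3 Ba^2+(aq) + 2 PO4^3-(aq)
Let s = molar solubility. Then [Ba^2+] = 3s and [PO4^3-] = 2s.
Ksp = [Ba^2+]^3[PO4^3-]^2
Ksp = (3s)^3(2s)^2 = 108s^5
Ksp = 108 × (4.4 × 10^-7)^5 = 1.8 × 10^-30

Ksp ≈ 1.8e-30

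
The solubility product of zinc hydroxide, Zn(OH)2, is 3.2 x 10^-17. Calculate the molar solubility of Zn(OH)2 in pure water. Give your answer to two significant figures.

Zn(OH)2(s) ⇌ Zn^2+ + 2 OH^-
Ksp = [Zn^2+][OH^-]^2
With molar solubility s: [Zn^2+] = s, [OH^-] = 2s.
Ksp = s(2s)^2 = 4s^3
s = (3.2 x 10^-17 / 4)^(1/3) = 2.0 × 10^-6 M

s ≈ 2.0e-6 M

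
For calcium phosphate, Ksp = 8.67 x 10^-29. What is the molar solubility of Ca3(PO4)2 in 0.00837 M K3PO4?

Ca3(PO4)2(s) ⇌ 3 Ca^2+ + 2 PO4^3-
Ksp = [Ca^2+]^3[PO4^3-]^2
Let s be the molar solubility in this solution. [Ca^2+] = 3s, [PO4^3-] = 0.00837 + 2s ≈ 0.00837 (common-ion effect: PO4^3- is already 0.00837 M).
Ksp ≈ (3s)^3 × (0.00837)^2
s = 3.58 × 10^-9 M
Check: 2s = 7.2 × 10^-9 ≪ 0.00837, so the approximation is valid.

s ≈ 3.58 x 10^-9 M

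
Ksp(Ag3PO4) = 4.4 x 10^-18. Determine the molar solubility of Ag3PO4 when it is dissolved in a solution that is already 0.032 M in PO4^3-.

Ag3PO4(s) <=> 3 Ag^+(aq) + PO4^3-(aq)
Ksp = [Ag^+]^3[PO4^3-]
If s mol/L dissolves here, [Ag^+] = 3s, [PO4^3-] = 0.032 + s ≈ 0.032 (Ksp is small, so little additional dissolves).
Ksp ≈ (3s)^3 × 0.032
s = 1.7 × 10^-6 M
Check: s = 1.7 × 10^-6 ≪ 0.032, so the approximation is valid.

s ≈ 1.7 x 10^-6 M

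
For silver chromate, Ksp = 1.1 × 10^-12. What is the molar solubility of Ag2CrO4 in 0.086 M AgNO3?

Ag2CrO4(s) ⇌ 2 Ag^+ + CrO4^2-
Ksp = [Ag^+]^2[CrO4^2-]
Let s be the molar solubility in this solution. [Ag^+] = 0.086 + 2s ≈ 0.086, [CrO4^2-] = s (common-ion effect: Ag^+ is already 0.086 M).
Ksp ≈ (0.086)^2 × s
s = 1.5 × 10^-10 M
Check: 2s = 3.0 x 10^-10 ≪ 0.086, so the approximation is valid.

1.5e-10 M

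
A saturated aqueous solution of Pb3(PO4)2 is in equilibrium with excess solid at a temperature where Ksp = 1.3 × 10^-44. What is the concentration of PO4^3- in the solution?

1.3 × 10^-9 M

Pb3(PO4)2(s) ⇌ 3 Pb^2+ + 2 PO4^3-
Ksp = [Pb^2+]^3[PO4^3-]^2
For each mole of Pb3(PO4)2 that dissolves: [Pb^2+] = 3s, [PO4^3-] = 2s.
So Ksp = (3s)^3 × (2s)^2 = 108s^5
s = (1.3 × 10^-44 / 108)^(1/5) = 6.55 × 10^-10 M
[PO4^3-] = 2s = 1.3 × 10^-9 M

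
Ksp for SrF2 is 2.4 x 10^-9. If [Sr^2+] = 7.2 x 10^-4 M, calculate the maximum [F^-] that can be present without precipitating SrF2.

[F^-] = 1.8 × 10^-3 M

SrF2(s) ⇌ Sr^2+ + 2 F^-
Ksp = [Sr^2+][F^-]^2
Precipitation begins when Q = Ksp. With [Sr^2+] = 7.2 x 10^-4 M:
2.4 x 10^-9 = (7.2 x 10^-4) × [F^-]^2
[F^-] = (2.4 x 10^-9 / 7.2 × 10^-4)^(1/2) = 1.8 x 10^-3 M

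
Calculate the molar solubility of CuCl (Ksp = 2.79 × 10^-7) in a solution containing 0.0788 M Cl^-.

CuCl(s) ⇌ Cu^+ + Cl^-
Ksp = [Cu^+][Cl^-]
Let s be the molar solubility in this solution. [Cu^+] = s, [Cl^-] = 0.0788 + s ≈ 0.0788 (common-ion effect: Cl^- is already 0.0788 M).
Ksp ≈ s × 0.0788
s = 3.54 × 10^-6 M
Check: s = 3.5 × 10^-6 ≪ 0.0788, so the approximation is valid.

s ≈ 3.54e-6 M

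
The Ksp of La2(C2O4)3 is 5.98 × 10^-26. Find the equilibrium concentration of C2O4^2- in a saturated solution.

La2(C2O4)3(s) ⇌ 2 La^3+ + 3 C2O4^2-
Ksp = [La^3+]^2[C2O4^2-]^3
With molar solubility s: [La^3+] = 2s, [C2O4^2-] = 3s.
Substituting: Ksp = (2s)^2(3s)^3 = 108s^5
s = (5.98 × 10^-26 / 108)^(1/5) = 3.537 × 10^-6 M
[C2O4^2-] = 3s = 1.06 × 10^-5 M

[C2O4^2-] = 1.06 × 10^-5 M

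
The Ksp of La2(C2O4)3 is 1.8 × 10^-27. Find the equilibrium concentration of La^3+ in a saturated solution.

La2(C2O4)3(s) ⇌ 2 La^3+(aq) + 3 C2O4^2-(aq)
Ksp = [La^3+]^2[C2O4^2-]^3
For each mole of La2(C2O4)3 that dissolves: [La^3+] = 2s, [C2O4^2-] = 3s.
So Ksp = (2s)^2 × (3s)^3 = 108s^5
s = (1.8 × 10^-27 / 108)^(1/5) = 1.76 × 10^-6 M
[La^3+] = 2s = 3.5 × 10^-6 M

[La^3+] ≈ 3.5 x 10^-6 M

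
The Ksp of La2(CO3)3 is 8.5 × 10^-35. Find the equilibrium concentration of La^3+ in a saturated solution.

[La^3+] = 1.2 × 10^-7 M

La2(CO3)3(s) ⇌ 2 La^3+(aq) + 3 CO3^2-(aq)
Ksp = [La^3+]^2[CO3^2-]^3
If s mol/L of La2(CO3)3 dissolves, [La^3+] = 2s and [CO3^2-] = 3s.
Substituting: Ksp = (2s)^2(3s)^3 = 108s^5
s^5 = 8.5 × 10^-35 / 108, so s = 6.01 x 10^-8 M
[La^3+] = 2s = 1.2 × 10^-7 M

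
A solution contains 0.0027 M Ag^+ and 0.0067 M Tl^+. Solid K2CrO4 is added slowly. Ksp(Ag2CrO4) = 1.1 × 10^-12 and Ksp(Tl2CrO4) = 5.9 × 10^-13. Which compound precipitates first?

Tl2CrO4

Precipitation of each salt starts when its ion product equals its Ksp.
For Ag2CrO4: 1.1 × 10^-12 = (0.0027)^2 × [CrO4^2-]  ⇒  [CrO4^2-] = 1.5 x 10^-7 M.
For Tl2CrO4: 5.9 × 10^-13 = (0.0067)^2 × [CrO4^2-]  ⇒  [CrO4^2-] = 1.3 x 10^-8 M.
The salt with the lower threshold [CrO4^2-] precipitates first: Tl2CrO4.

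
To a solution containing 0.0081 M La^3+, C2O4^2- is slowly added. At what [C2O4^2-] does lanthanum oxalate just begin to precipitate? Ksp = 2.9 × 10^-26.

La2(C2O4)3(s) <=> 2 La^3+(aq) + 3 C2O4^2-(aq)
Ksp = [La^3+]^2[C2O4^2-]^3
Precipitation begins when Q = Ksp. With [La^3+] = 0.0081 M:
2.9 × 10^-26 = (0.0081)^2 × [C2O4^2-]^3
[C2O4^2-] = (2.9 × 10^-26 / 6.56 × 10^-5)^(1/3) = 7.6 × 10^-8 M

7.6e-8 M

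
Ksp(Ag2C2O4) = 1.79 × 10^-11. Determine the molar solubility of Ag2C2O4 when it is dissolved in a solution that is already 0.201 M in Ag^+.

s ≈ 4.43 x 10^-10 M

Ag2C2O4(s) ⇌ 2 Ag^+ + C2O4^2-
Ksp = [Ag^+]^2[C2O4^2-]
If s mol/L dissolves here, [Ag^+] = 0.201 + 2s ≈ 0.201, [C2O4^2-] = s (Ksp is small, so little additional dissolves).
Ksp ≈ (0.201)^2 × s
s = 4.43 × 10^-10 M
Check: 2s = 8.9 × 10^-10 ≪ 0.201, so the approximation is valid.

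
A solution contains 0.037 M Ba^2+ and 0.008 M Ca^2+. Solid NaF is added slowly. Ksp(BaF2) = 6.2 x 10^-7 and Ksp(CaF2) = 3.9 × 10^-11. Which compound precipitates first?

CaF2

Precipitation of each salt starts when its ion product equals its Ksp.
For BaF2: 6.2 x 10^-7 = 0.037 × [F^-]^2  ⇒  [F^-] = 4.1 × 10^-3 M.
For CaF2: 3.9 × 10^-11 = 0.008 × [F^-]^2  ⇒  [F^-] = 7.0 × 10^-5 M.
The salt with the lower threshold [F^-] precipitates first: CaF2.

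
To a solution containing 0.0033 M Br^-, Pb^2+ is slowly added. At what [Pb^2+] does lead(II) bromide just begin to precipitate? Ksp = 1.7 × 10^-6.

[Pb^2+] ≈ 1.6 × 10^-1 M

PbBr2(s) ⇌ Pb^2+(aq) + 2 Br^-(aq)
Ksp = [Pb^2+][Br^-]^2
Precipitation begins when Q = Ksp. With [Br^-] = 0.0033 M:
1.7 × 10^-6 = (0.0033)^2 × [Pb^2+]
[Pb^2+] = (1.7 × 10^-6 / 1.09 x 10^-5) = 1.6 × 10^-1 M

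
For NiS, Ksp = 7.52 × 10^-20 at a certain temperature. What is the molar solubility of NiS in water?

NiS(s) ⇌ Ni^2+(aq) + S^2-(aq)
Ksp = [Ni^2+][S^2-]
For each mole of NiS that dissolves: [Ni^2+] = s, [S^2-] = s.
Ksp = s^2
s = (7.52 × 10^-20)^(1/2) = 2.74 × 10^-10 M

s ≈ 2.74 × 10^-10 M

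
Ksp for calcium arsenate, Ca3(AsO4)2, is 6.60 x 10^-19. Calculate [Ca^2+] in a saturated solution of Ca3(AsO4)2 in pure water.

Ca3(AsO4)2(s) ⇌ 3 Ca^2+(aq) + 2 AsO4^3-(aq)
Ksp = [Ca^2+]^3[AsO4^3-]^2
Let s = molar solubility. Then [Ca^2+] = 3s and [AsO4^3-] = 2s.
Substituting: Ksp = (3s)^3(2s)^2 = 108s^5
s^5 = 6.60 x 10^-19 / 108, so s = 9.062 x 10^-5 M
[Ca^2+] = 3s = 2.72 × 10^-4 M

[Ca^2+] = 2.72 × 10^-4 M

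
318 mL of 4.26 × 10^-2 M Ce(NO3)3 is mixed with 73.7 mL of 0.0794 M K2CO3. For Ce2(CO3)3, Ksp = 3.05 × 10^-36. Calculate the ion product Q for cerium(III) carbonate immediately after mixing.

Total volume = 318 + 73.7 = 391.7 mL.
[Ce^3+] = 4.26 × 10^-2 × (318/391.7) = 3.458 × 10^-2 M
[CO3^2-] = 7.94 x 10^-2 × (73.7/391.7) = 1.494 x 10^-2 M
Ce2(CO3)3(s) <=> 2 Ce^3+ + 3 CO3^2-, so Q = [Ce^3+]^2[CO3^2-]^3
Q = (3.458 × 10^-2)^2(1.494 x 10^-2)^3 = 3.99 x 10^-9
Q > Ksp, so Ce2(CO3)3 will precipitate.

Q = 3.99 x 10^-9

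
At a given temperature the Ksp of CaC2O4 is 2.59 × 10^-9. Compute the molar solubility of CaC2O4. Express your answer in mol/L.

5.09e-5 M

CaC2O4(s) <=> Ca^2+(aq) + C2O4^2-(aq)
Ksp = [Ca^2+][C2O4^2-]
With molar solubility s: [Ca^2+] = s, [C2O4^2-] = s.
Ksp = s^2
s = √(2.59 × 10^-9) = 5.09 × 10^-5 M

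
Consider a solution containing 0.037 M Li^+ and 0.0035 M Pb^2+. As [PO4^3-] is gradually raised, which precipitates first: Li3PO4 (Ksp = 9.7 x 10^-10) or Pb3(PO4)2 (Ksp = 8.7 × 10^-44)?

Pb3(PO4)2

Precipitation of each salt starts when its ion product equals its Ksp.
For Li3PO4: 9.7 x 10^-10 = (0.037)^3 × [PO4^3-]  ⇒  [PO4^3-] = 1.9 × 10^-5 M.
For Pb3(PO4)2: 8.7 × 10^-44 = (0.0035)^3 × [PO4^3-]^2  ⇒  [PO4^3-] = 1.4 × 10^-18 M.
The salt with the lower threshold [PO4^3-] precipitates first: Pb3(PO4)2.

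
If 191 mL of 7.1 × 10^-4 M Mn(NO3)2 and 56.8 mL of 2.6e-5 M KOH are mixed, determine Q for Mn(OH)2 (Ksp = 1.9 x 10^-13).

Total volume = 191 + 56.8 = 247.8 mL.
[Mn^2+] = 7.1 × 10^-4 × (191/247.8) = 5.47 × 10^-4 M
[OH^-] = 2.6 x 10^-5 × (56.8/247.8) = 5.96 x 10^-6 M
Mn(OH)2(s) ⇌ Mn^2+(aq) + 2 OH^-(aq), so Q = [Mn^2+][OH^-]^2
Q = (5.47 × 10^-4)(5.96 × 10^-6)^2 = 1.9 x 10^-14
Q < Ksp, so no precipitate of Mn(OH)2 forms.

1.9 × 10^-14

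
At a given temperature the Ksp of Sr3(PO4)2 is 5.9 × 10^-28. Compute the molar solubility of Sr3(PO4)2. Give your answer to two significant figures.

Sr3(PO4)2(s) ⇌ 3 Sr^2+(aq) + 2 PO4^3-(aq)
Ksp = [Sr^2+]^3[PO4^3-]^2
For each mole of Sr3(PO4)2 that dissolves: [Sr^2+] = 3s, [PO4^3-] = 2s.
Substituting: Ksp = (3s)^3(2s)^2 = 108s^5
s^5 = 5.9 × 10^-28 / 108, so s = 1.4 × 10^-6 M

s = 1.4 x 10^-6 M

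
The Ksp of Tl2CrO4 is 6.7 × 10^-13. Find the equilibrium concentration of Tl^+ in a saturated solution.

Tl2CrO4(s) <=> 2 Tl^+(aq) + CrO4^2-(aq)
Ksp = [Tl^+]^2[CrO4^2-]
With molar solubility s: [Tl^+] = 2s, [CrO4^2-] = s.
So Ksp = (2s)^2 × s = 4s^3
s = (6.7 × 10^-13 / 4)^(1/3) = 5.51 × 10^-5 M
[Tl^+] = 2s = 1.1 × 10^-4 M

[Tl^+] = 1.1 × 10^-4 M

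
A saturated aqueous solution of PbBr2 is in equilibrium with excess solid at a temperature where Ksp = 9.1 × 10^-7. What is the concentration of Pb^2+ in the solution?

PbBr2(s) <=> Pb^2+(aq) + 2 Br^-(aq)
Ksp = [Pb^2+][Br^-]^2
Let s = molar solubility. Then [Pb^2+] = s and [Br^-] = 2s.
Ksp = s(2s)^2 = 4s^3
Solving, s = (9.1 × 10^-7/4)^(1/3) = 6.10 × 10^-3 M
[Pb^2+] = s = 6.1 x 10^-3 M

[Pb^2+] ≈ 6.1e-3 M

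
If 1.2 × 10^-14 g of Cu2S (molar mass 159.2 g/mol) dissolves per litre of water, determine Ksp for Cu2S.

1.7 × 10^-48

Molar solubility s = (1.2 × 10^-14 g/L) / (159.2 g/mol) = 7.54 × 10^-17 M.
Cu2S(s) ⇌ 2 Cu^+(aq) + S^2-(aq)
For each mole of Cu2S that dissolves: [Cu^+] = 2s, [S^2-] = s.
Ksp = [Cu^+]^2[S^2-]
So Ksp = (2s)^2 × s = 4s^3
With s = 7.54 x 10^-17: Ksp = 1.7 × 10^-48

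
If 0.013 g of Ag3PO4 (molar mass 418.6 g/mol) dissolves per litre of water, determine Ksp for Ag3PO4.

Molar solubility s = (1.3 × 10^-2 g/L) / (418.6 g/mol) = 3.11 x 10^-5 M.
Ag3PO4(s) ⇌ 3 Ag^+(aq) + PO4^3-(aq)
Let s = molar solubility. Then [Ag^+] = 3s and [PO4^3-] = s.
Ksp = [Ag^+]^3[PO4^3-]
So Ksp = (3s)^3 × s = 27s^4
With s = 3.11 × 10^-5: Ksp = 2.5 x 10^-17

Ksp ≈ 2.5 x 10^-17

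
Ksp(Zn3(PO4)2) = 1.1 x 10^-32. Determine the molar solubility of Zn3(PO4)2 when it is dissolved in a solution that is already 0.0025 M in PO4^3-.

Zn3(PO4)2(s) <=> 3 Zn^2+(aq) + 2 PO4^3-(aq)
Ksp = [Zn^2+]^3[PO4^3-]^2
Let s = moles of Zn3(PO4)2 that dissolve per litre. [Zn^2+] = 3s, [PO4^3-] = 0.0025 + 2s ≈ 0.0025 (Ksp is small, so little additional dissolves).
Ksp ≈ (3s)^3 × (0.0025)^2
s = 4.0 × 10^-10 M
Check: 2s = 8.0 x 10^-10 ≪ 0.0025, so the approximation is valid.

s ≈ 4.0e-10 M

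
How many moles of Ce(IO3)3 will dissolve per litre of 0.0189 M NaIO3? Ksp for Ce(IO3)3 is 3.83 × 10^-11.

Ce(IO3)3(s) <=> Ce^3+ + 3 IO3^-
Ksp = [Ce^3+][IO3^-]^3
Let s = moles of Ce(IO3)3 that dissolve per litre. [Ce^3+] = s, [IO3^-] = 0.0189 + 3s ≈ 0.0189 (common-ion effect: IO3^- is already 0.0189 M).
Ksp ≈ s × (0.0189)^3
s = 5.67 x 10^-6 M
Check: 3s = 1.7 × 10^-5 ≪ 0.0189, so the approximation is valid.

s ≈ 5.67 x 10^-6 M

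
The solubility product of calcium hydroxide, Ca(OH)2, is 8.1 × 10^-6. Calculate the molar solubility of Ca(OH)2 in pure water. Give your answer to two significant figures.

s = 0.013 M

Ca(OH)2(s) <=> Ca^2+ + 2 OH^-
Ksp = [Ca^2+][OH^-]^2
For each mole of Ca(OH)2 that dissolves: [Ca^2+] = s, [OH^-] = 2s.
Ksp = s(2s)^2 = 4s^3
s^3 = 8.1 × 10^-6 / 4, so s = 1.3 x 10^-2 M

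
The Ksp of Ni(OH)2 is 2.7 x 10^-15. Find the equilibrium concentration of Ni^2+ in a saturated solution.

[Ni^2+] = 8.8 × 10^-6 M

Ni(OH)2(s) ⇌ Ni^2+(aq) + 2 OH^-(aq)
Ksp = [Ni^2+][OH^-]^2
With molar solubility s: [Ni^2+] = s, [OH^-] = 2s.
Substituting: Ksp = s(2s)^2 = 4s^3
Solving, s = (2.7 x 10^-15/4)^(1/3) = 8.77 × 10^-6 M
[Ni^2+] = s = 8.8 x 10^-6 M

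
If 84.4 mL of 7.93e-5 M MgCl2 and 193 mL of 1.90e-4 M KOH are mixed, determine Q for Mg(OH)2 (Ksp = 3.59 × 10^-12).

Total volume = 84.4 + 193 = 277.4 mL.
[Mg^2+] = 7.93 × 10^-5 × (84.4/277.4) = 2.413 × 10^-5 M
[OH^-] = 1.90 x 10^-4 × (193/277.4) = 1.322 × 10^-4 M
Mg(OH)2(s) ⇌ Mg^2+ + 2 OH^-, so Q = [Mg^2+][OH^-]^2
Q = (2.413 x 10^-5)(1.322 × 10^-4)^2 = 4.22 x 10^-13
Q < Ksp, so no precipitate of Mg(OH)2 forms.

4.22 × 10^-13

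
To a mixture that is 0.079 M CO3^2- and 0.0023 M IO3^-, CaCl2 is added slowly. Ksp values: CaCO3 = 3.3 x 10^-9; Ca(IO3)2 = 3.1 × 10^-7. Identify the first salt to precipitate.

CaCO3

Precipitation of each salt starts when its ion product equals its Ksp.
For CaCO3: 3.3 x 10^-9 = 0.079 × [Ca^2+]  ⇒  [Ca^2+] = 4.2 × 10^-8 M.
For Ca(IO3)2: 3.1 × 10^-7 = (0.0023)^2 × [Ca^2+]  ⇒  [Ca^2+] = 5.9 x 10^-2 M.
The salt with the lower threshold [Ca^2+] precipitates first: CaCO3.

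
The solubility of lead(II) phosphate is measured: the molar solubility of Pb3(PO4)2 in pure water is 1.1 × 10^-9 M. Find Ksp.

Ksp = 1.7 x 10^-43

Pb3(PO4)2(s) <=> 3 Pb^2+(aq) + 2 PO4^3-(aq)
With molar solubility s: [Pb^2+] = 3s, [PO4^3-] = 2s.
Ksp = [Pb^2+]^3[PO4^3-]^2
Substituting: Ksp = (3s)^3(2s)^2 = 108s^5
With s = 1.1 x 10^-9: Ksp = 1.7 × 10^-43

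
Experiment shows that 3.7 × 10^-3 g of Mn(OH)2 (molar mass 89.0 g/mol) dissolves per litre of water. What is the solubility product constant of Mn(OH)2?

Ksp ≈ 2.9 × 10^-13

Molar solubility s = (3.7 × 10^-3 g/L) / (89.0 g/mol) = 4.16 x 10^-5 M.
Mn(OH)2(s) <=> Mn^2+ + 2 OH^-
Let s = molar solubility. Then [Mn^2+] = s and [OH^-] = 2s.
Ksp = [Mn^2+][OH^-]^2
Substituting: Ksp = s(2s)^2 = 4s^3
Ksp = 4 × (4.16 × 10^-5)^3 = 2.9 × 10^-13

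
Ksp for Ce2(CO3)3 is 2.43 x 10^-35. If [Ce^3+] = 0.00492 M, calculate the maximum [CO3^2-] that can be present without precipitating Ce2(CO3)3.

[CO3^2-] ≈ 1.00 x 10^-10 M

Ce2(CO3)3(s) <=> 2 Ce^3+ + 3 CO3^2-
Ksp = [Ce^3+]^2[CO3^2-]^3
Precipitation begins when Q = Ksp. With [Ce^3+] = 0.00492 M:
2.43 x 10^-35 = (0.00492)^2 × [CO3^2-]^3
[CO3^2-] = (2.43 x 10^-35 / 2.421 × 10^-5)^(1/3) = 1.00 × 10^-10 M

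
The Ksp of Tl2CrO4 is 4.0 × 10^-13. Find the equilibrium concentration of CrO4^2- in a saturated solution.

[CrO4^2-] = 4.6e-5 M

Tl2CrO4(s) ⇌ 2 Tl^+(aq) + CrO4^2-(aq)
Ksp = [Tl^+]^2[CrO4^2-]
If s mol/L of Tl2CrO4 dissolves, [Tl^+] = 2s and [CrO4^2-] = s.
So Ksp = (2s)^2 × s = 4s^3
Solving, s = (4.0 × 10^-13/4)^(1/3) = 4.64 x 10^-5 M
[CrO4^2-] = s = 4.6 x 10^-5 M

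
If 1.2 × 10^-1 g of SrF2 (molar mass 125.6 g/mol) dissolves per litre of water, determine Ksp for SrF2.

3.5 × 10^-9

Molar solubility s = (1.2 x 10^-1 g/L) / (125.6 g/mol) = 9.55 x 10^-4 M.
SrF2(s) <=> Sr^2+ + 2 F^-
Let s = molar solubility. Then [Sr^2+] = s and [F^-] = 2s.
Ksp = [Sr^2+][F^-]^2
So Ksp = s × (2s)^2 = 4s^3
Ksp = 4 × (9.55 × 10^-4)^3 = 3.5 x 10^-9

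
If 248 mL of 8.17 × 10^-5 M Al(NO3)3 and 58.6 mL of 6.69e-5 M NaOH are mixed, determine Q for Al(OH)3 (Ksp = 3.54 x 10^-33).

Total volume = 248 + 58.6 = 306.6 mL.
[Al^3+] = 8.17 x 10^-5 × (248/306.6) = 6.608 × 10^-5 M
[OH^-] = 6.69 × 10^-5 × (58.6/306.6) = 1.279 × 10^-5 M
Al(OH)3(s) ⇌ Al^3+(aq) + 3 OH^-(aq), so Q = [Al^3+][OH^-]^3
Q = (6.608 × 10^-5)(1.279 × 10^-5)^3 = 1.38 × 10^-19
Q > Ksp, so Al(OH)3 will precipitate.

Q ≈ 1.38 × 10^-19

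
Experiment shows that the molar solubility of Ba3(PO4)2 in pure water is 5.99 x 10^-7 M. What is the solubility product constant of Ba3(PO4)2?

Ba3(PO4)2(s) ⇌ 3 Ba^2+(aq) + 2 PO4^3-(aq)
Let s = molar solubility. Then [Ba^2+] = 3s and [PO4^3-] = 2s.
Ksp = [Ba^2+]^3[PO4^3-]^2
Substituting: Ksp = (3s)^3(2s)^2 = 108s^5
With s = 5.99 × 10^-7: Ksp = 8.33 x 10^-30

8.33e-30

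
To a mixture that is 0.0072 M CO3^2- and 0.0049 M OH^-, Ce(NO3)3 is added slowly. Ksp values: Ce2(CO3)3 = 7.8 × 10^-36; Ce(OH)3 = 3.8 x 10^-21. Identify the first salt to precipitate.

Precipitation of each salt starts when its ion product equals its Ksp.
For Ce2(CO3)3: 7.8 × 10^-36 = (0.0072)^3 × [Ce^3+]^2  ⇒  [Ce^3+] = 4.6 × 10^-15 M.
For Ce(OH)3: 3.8 x 10^-21 = (0.0049)^3 × [Ce^3+]  ⇒  [Ce^3+] = 3.2 x 10^-14 M.
The salt with the lower threshold [Ce^3+] precipitates first: Ce2(CO3)3.

Ce2(CO3)3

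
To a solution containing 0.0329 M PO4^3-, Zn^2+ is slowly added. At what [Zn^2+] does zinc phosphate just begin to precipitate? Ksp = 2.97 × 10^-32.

[Zn^2+] = 3.02 × 10^-10 M

Zn3(PO4)2(s) <=> 3 Zn^2+(aq) + 2 PO4^3-(aq)
Ksp = [Zn^2+]^3[PO4^3-]^2
Precipitation begins when Q = Ksp. With [PO4^3-] = 0.0329 M:
2.97 × 10^-32 = (0.0329)^2 × [Zn^2+]^3
[Zn^2+] = (2.97 × 10^-32 / 1.082 x 10^-3)^(1/3) = 3.02 × 10^-10 M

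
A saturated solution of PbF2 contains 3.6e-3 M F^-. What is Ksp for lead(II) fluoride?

PbF2(s) <=> Pb^2+(aq) + 2 F^-(aq)
Stoichiometry gives [Pb^2+] = (1/2)[F^-] = 1.80 × 10^-3 M.
Ksp = [Pb^2+][F^-]^2
Ksp = 1.80 x 10^-3 × (3.6 x 10^-3)^2 = 2.3 × 10^-8

Ksp ≈ 2.3 x 10^-8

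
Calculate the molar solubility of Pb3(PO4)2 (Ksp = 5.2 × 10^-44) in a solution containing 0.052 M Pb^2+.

s = 9.6e-21 M

Pb3(PO4)2(s) ⇌ 3 Pb^2+ + 2 PO4^3-
Ksp = [Pb^2+]^3[PO4^3-]^2
If s mol/L dissolves here, [Pb^2+] = 0.052 + 3s ≈ 0.052, [PO4^3-] = 2s (Ksp is small, so little additional dissolves).
Ksp ≈ (0.052)^3 × (2s)^2
s = 9.6 × 10^-21 M
Check: 3s = 2.9 × 10^-20 ≪ 0.052, so the approximation is valid.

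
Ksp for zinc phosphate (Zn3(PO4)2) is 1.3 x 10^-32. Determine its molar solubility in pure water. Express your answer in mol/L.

Zn3(PO4)2(s) ⇌ 3 Zn^2+ + 2 PO4^3-
Ksp = [Zn^2+]^3[PO4^3-]^2
Let s = molar solubility. Then [Zn^2+] = 3s and [PO4^3-] = 2s.
Ksp = (3s)^3(2s)^2 = 108s^5
s = (1.3 x 10^-32 / 108)^(1/5) = 1.6 × 10^-7 M

s ≈ 1.6 × 10^-7 M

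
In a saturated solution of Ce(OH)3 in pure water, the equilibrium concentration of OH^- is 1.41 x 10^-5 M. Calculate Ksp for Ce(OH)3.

Ksp ≈ 1.32e-20

Ce(OH)3(s) ⇌ Ce^3+(aq) + 3 OH^-(aq)
Stoichiometry gives [Ce^3+] = (1/3)[OH^-] = 4.700 x 10^-6 M.
Ksp = [Ce^3+][OH^-]^3
Ksp = 4.700 × 10^-6 × (1.41 x 10^-5)^3 = 1.32 x 10^-20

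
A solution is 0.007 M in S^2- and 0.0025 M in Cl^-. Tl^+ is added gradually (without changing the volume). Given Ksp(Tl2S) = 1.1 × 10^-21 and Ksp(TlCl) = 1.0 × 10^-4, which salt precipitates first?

Precipitation of each salt starts when its ion product equals its Ksp.
For Tl2S: 1.1 × 10^-21 = 0.007 × [Tl^+]^2  ⇒  [Tl^+] = 4.0 × 10^-10 M.
For TlCl: 1.0 × 10^-4 = 0.0025 × [Tl^+]  ⇒  [Tl^+] = 4.0 × 10^-2 M.
The salt with the lower threshold [Tl^+] precipitates first: Tl2S.

Tl2S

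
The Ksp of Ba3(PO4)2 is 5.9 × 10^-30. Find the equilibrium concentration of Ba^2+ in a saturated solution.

1.7e-6 M

Ba3(PO4)2(s) <=> 3 Ba^2+(aq) + 2 PO4^3-(aq)
Ksp = [Ba^2+]^3[PO4^3-]^2
For each mole of Ba3(PO4)2 that dissolves: [Ba^2+] = 3s, [PO4^3-] = 2s.
Ksp = (3s)^3(2s)^2 = 108s^5
Solving, s = (5.9 × 10^-30/108)^(1/5) = 5.59 × 10^-7 M
[Ba^2+] = 3s = 1.7 × 10^-6 M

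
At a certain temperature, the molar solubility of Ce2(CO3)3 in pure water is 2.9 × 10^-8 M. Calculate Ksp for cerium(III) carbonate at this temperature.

Ksp = 2.2 × 10^-36

Ce2(CO3)3(s) ⇌ 2 Ce^3+ + 3 CO3^2-
For each mole of Ce2(CO3)3 that dissolves: [Ce^3+] = 2s, [CO3^2-] = 3s.
Ksp = [Ce^3+]^2[CO3^2-]^3
So Ksp = (2s)^2 × (3s)^3 = 108s^5
Ksp = 108 × (2.9 × 10^-8)^5 = 2.2 x 10^-36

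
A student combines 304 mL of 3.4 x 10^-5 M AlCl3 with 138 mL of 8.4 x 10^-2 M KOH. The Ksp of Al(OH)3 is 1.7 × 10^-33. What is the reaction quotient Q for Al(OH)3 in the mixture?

4.2 × 10^-10

Total volume = 304 + 138 = 442 mL.
[Al^3+] = 3.4 x 10^-5 × (304/442) = 2.34 × 10^-5 M
[OH^-] = 8.4 x 10^-2 × (138/442) = 2.62 × 10^-2 M
Al(OH)3(s) <=> Al^3+(aq) + 3 OH^-(aq), so Q = [Al^3+][OH^-]^3
Q = (2.34 × 10^-5)(2.62 × 10^-2)^3 = 4.2 x 10^-10
Q > Ksp, so Al(OH)3 will precipitate.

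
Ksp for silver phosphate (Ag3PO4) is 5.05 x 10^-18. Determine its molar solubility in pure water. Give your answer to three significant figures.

Ag3PO4(s) ⇌ 3 Ag^+(aq) + PO4^3-(aq)
Ksp = [Ag^+]^3[PO4^3-]
With molar solubility s: [Ag^+] = 3s, [PO4^3-] = s.
Ksp = (3s)^3s = 27s^4
s^4 = 5.05 x 10^-18 / 27, so s = 2.08 x 10^-5 M

2.08 × 10^-5 M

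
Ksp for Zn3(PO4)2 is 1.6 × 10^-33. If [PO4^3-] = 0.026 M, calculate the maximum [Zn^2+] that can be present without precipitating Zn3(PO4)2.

[Zn^2+] ≈ 1.3e-10 M

Zn3(PO4)2(s) <=> 3 Zn^2+ + 2 PO4^3-
Ksp = [Zn^2+]^3[PO4^3-]^2
Precipitation begins when Q = Ksp. With [PO4^3-] = 0.026 M:
1.6 × 10^-33 = (0.026)^2 × [Zn^2+]^3
[Zn^2+] = (1.6 × 10^-33 / 6.76 × 10^-4)^(1/3) = 1.3 × 10^-10 M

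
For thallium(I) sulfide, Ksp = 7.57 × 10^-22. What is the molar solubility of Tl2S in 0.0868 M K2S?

Tl2S(s) <=> 2 Tl^+(aq) + S^2-(aq)
Ksp = [Tl^+]^2[S^2-]
If s mol/L dissolves here, [Tl^+] = 2s, [S^2-] = 0.0868 + s ≈ 0.0868 (common-ion effect: S^2- is already 0.0868 M).
Ksp ≈ (2s)^2 × 0.0868
s = 4.67 × 10^-11 M
Check: s = 4.7 × 10^-11 ≪ 0.0868, so the approximation is valid.

s ≈ 4.67 × 10^-11 M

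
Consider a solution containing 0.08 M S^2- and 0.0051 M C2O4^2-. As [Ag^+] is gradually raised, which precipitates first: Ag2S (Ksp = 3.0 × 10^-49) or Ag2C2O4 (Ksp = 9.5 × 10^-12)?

Each salt begins to precipitate when Q = Ksp, i.e. when [Ag^+] reaches its threshold.
For Ag2S: 3.0 × 10^-49 = 0.08 × [Ag^+]^2  ⇒  [Ag^+] = 1.9 x 10^-24 M.
For Ag2C2O4: 9.5 × 10^-12 = 0.0051 × [Ag^+]^2  ⇒  [Ag^+] = 4.3 × 10^-5 M.
The salt with the lower threshold [Ag^+] precipitates first: Ag2S.

Ag2S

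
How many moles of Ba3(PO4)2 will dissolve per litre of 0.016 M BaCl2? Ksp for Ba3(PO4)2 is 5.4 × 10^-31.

Ba3(PO4)2(s) ⇌ 3 Ba^2+ + 2 PO4^3-
Ksp = [Ba^2+]^3[PO4^3-]^2
If s mol/L dissolves here, [Ba^2+] = 0.016 + 3s ≈ 0.016, [PO4^3-] = 2s (Ksp is small, so little additional dissolves).
Ksp ≈ (0.016)^3 × (2s)^2
s = 1.8 × 10^-13 M
Check: 3s = 5.4 × 10^-13 ≪ 0.016, so the approximation is valid.

s ≈ 1.8 × 10^-13 M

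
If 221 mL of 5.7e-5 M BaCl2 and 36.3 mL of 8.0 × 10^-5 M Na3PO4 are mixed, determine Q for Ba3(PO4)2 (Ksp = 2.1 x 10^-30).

Total volume = 221 + 36.3 = 257.3 mL.
[Ba^2+] = 5.7 × 10^-5 × (221/257.3) = 4.90 × 10^-5 M
[PO4^3-] = 8.0 x 10^-5 × (36.3/257.3) = 1.13 × 10^-5 M
Ba3(PO4)2(s) <=> 3 Ba^2+(aq) + 2 PO4^3-(aq), so Q = [Ba^2+]^3[PO4^3-]^2
Q = (4.90 x 10^-5)^3(1.13 x 10^-5)^2 = 1.5 x 10^-23
Q > Ksp, so Ba3(PO4)2 will precipitate.

1.5 × 10^-23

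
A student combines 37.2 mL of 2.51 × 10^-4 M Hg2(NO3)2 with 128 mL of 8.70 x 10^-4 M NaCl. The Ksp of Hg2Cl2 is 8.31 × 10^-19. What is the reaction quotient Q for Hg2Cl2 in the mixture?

2.57e-11

Total volume = 37.2 + 128 = 165.2 mL.
[Hg2^2+] = 2.51 x 10^-4 × (37.2/165.2) = 5.652 x 10^-5 M
[Cl^-] = 8.70 × 10^-4 × (128/165.2) = 6.741 × 10^-4 M
Hg2Cl2(s) ⇌ Hg2^2+ + 2 Cl^-, so Q = [Hg2^2+][Cl^-]^2
Q = (5.652 × 10^-5)(6.741 × 10^-4)^2 = 2.57 x 10^-11
Q > Ksp, so Hg2Cl2 will precipitate.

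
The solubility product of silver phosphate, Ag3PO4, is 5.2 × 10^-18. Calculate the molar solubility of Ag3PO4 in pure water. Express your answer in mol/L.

s = 2.1 x 10^-5 M

Ag3PO4(s) ⇌ 3 Ag^+(aq) + PO4^3-(aq)
Ksp = [Ag^+]^3[PO4^3-]
If s mol/L of Ag3PO4 dissolves, [Ag^+] = 3s and [PO4^3-] = s.
Ksp = (3s)^3s = 27s^4
Solving, s = (5.2 × 10^-18/27)^(1/4) = 2.1 x 10^-5 M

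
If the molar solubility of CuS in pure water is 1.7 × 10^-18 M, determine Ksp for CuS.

CuS(s) ⇌ Cu^2+(aq) + S^2-(aq)
Let s = molar solubility. Then [Cu^2+] = s and [S^2-] = s.
Ksp = [Cu^2+][S^2-]
Ksp = s × s = s^2
With s = 1.7 × 10^-18: Ksp = 2.9 × 10^-36

Ksp ≈ 2.9 × 10^-36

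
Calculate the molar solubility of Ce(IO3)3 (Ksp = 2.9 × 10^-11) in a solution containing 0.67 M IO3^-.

s = 9.6e-11 M

Ce(IO3)3(s) ⇌ Ce^3+ + 3 IO3^-
Ksp = [Ce^3+][IO3^-]^3
If s mol/L dissolves here, [Ce^3+] = s, [IO3^-] = 0.67 + 3s ≈ 0.67 (common-ion effect: IO3^- is already 0.67 M).
Ksp ≈ s × (0.67)^3
s = 9.6 × 10^-11 M
Check: 3s = 2.9 × 10^-10 ≪ 0.67, so the approximation is valid.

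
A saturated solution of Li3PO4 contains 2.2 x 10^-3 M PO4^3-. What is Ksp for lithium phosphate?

Ksp = 6.3 x 10^-10

Li3PO4(s) <=> 3 Li^+(aq) + PO4^3-(aq)
Stoichiometry gives [Li^+] = (3/1)[PO4^3-] = 6.60 × 10^-3 M.
Ksp = [Li^+]^3[PO4^3-]
Ksp = (6.60 × 10^-3)^3 × 2.2 × 10^-3 = 6.3 x 10^-10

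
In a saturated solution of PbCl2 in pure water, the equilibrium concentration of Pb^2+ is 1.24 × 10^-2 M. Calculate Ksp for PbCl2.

PbCl2(s) ⇌ Pb^2+ + 2 Cl^-
Stoichiometry gives [Cl^-] = (2/1)[Pb^2+] = 2.480 × 10^-2 M.
Ksp = [Pb^2+][Cl^-]^2
Ksp = 1.24 x 10^-2 × (2.480 × 10^-2)^2 = 7.63 x 10^-6

Ksp ≈ 7.63e-6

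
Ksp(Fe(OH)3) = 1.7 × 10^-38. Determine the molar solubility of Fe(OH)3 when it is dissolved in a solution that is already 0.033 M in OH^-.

s = 4.7e-34 M

Fe(OH)3(s) ⇌ Fe^3+(aq) + 3 OH^-(aq)
Ksp = [Fe^3+][OH^-]^3
Let s = moles of Fe(OH)3 that dissolve per litre. [Fe^3+] = s, [OH^-] = 0.033 + 3s ≈ 0.033 (common-ion effect: OH^- is already 0.033 M).
Ksp ≈ s × (0.033)^3
s = 4.7 x 10^-34 M
Check: 3s = 1.4 x 10^-33 ≪ 0.033, so the approximation is valid.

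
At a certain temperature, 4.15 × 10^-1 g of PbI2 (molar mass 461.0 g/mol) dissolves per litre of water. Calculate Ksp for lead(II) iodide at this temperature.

Molar solubility s = (4.15 × 10^-1 g/L) / (461.0 g/mol) = 9.002 x 10^-4 M.
PbI2(s) ⇌ Pb^2+(aq) + 2 I^-(aq)
If s mol/L of PbI2 dissolves, [Pb^2+] = s and [I^-] = 2s.
Ksp = [Pb^2+][I^-]^2
Substituting: Ksp = s(2s)^2 = 4s^3
Ksp = 4 × (9.002 x 10^-4)^3 = 2.92 × 10^-9

2.92 × 10^-9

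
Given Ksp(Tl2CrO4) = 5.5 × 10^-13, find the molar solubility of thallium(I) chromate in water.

Tl2CrO4(s) <=> 2 Tl^+(aq) + CrO4^2-(aq)
Ksp = [Tl^+]^2[CrO4^2-]
For each mole of Tl2CrO4 that dissolves: [Tl^+] = 2s, [CrO4^2-] = s.
Ksp = (2s)^2s = 4s^3
Solving, s = (5.5 × 10^-13/4)^(1/3) = 5.2 × 10^-5 M

5.2 x 10^-5 M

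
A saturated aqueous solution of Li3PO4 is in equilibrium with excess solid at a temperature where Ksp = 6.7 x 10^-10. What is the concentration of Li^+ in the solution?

6.7 × 10^-3 M

Li3PO4(s) ⇌ 3 Li^+(aq) + PO4^3-(aq)
Ksp = [Li^+]^3[PO4^3-]
For each mole of Li3PO4 that dissolves: [Li^+] = 3s, [PO4^3-] = s.
So Ksp = (3s)^3 × s = 27s^4
s = (6.7 x 10^-10 / 27)^(1/4) = 2.23 × 10^-3 M
[Li^+] = 3s = 6.7 × 10^-3 M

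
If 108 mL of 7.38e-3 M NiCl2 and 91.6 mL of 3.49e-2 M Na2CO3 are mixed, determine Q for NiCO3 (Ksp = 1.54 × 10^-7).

Total volume = 108 + 91.6 = 199.6 mL.
[Ni^2+] = 7.38 × 10^-3 × (108/199.6) = 3.993 × 10^-3 M
[CO3^2-] = 3.49 × 10^-2 × (91.6/199.6) = 1.602 × 10^-2 M
NiCO3(s) ⇌ Ni^2+(aq) + CO3^2-(aq), so Q = [Ni^2+][CO3^2-]
Q = (3.993 × 10^-3)(1.602 × 10^-2) = 6.40 x 10^-5
Q > Ksp, so NiCO3 will precipitate.

Q = 6.40 x 10^-5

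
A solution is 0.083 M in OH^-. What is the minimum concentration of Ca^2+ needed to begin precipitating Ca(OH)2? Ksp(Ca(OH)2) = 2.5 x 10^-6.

Ca(OH)2(s) ⇌ Ca^2+ + 2 OH^-
Ksp = [Ca^2+][OH^-]^2
Precipitation begins when Q = Ksp. With [OH^-] = 0.083 M:
2.5 x 10^-6 = (0.083)^2 × [Ca^2+]
[Ca^2+] = (2.5 x 10^-6 / 6.89 × 10^-3) = 3.6 × 10^-4 M

[Ca^2+] = 3.6 × 10^-4 M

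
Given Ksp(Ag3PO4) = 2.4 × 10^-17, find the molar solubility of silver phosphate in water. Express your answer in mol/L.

3.1 × 10^-5 M

Ag3PO4(s) ⇌ 3 Ag^+ + PO4^3-
Ksp = [Ag^+]^3[PO4^3-]
If s mol/L of Ag3PO4 dissolves, [Ag^+] = 3s and [PO4^3-] = s.
Substituting: Ksp = (3s)^3s = 27s^4
Solving, s = (2.4 × 10^-17/27)^(1/4) = 3.1 × 10^-5 M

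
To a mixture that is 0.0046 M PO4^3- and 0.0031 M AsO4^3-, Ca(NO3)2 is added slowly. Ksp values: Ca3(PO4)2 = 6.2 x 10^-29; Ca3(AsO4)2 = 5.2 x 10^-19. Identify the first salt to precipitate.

Ca3(PO4)2

Each salt begins to precipitate when Q = Ksp, i.e. when [Ca^2+] reaches its threshold.
For Ca3(PO4)2: 6.2 x 10^-29 = (0.0046)^2 × [Ca^2+]^3  ⇒  [Ca^2+] = 1.4 × 10^-8 M.
For Ca3(AsO4)2: 5.2 x 10^-19 = (0.0031)^2 × [Ca^2+]^3  ⇒  [Ca^2+] = 3.8 x 10^-5 M.
The salt with the lower threshold [Ca^2+] precipitates first: Ca3(PO4)2.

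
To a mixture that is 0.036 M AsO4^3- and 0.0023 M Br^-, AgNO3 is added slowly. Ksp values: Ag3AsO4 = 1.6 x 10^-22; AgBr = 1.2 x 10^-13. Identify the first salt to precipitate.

AgBr

Precipitation of each salt starts when its ion product equals its Ksp.
For Ag3AsO4: 1.6 x 10^-22 = 0.036 × [Ag^+]^3  ⇒  [Ag^+] = 1.6 x 10^-7 M.
For AgBr: 1.2 x 10^-13 = 0.0023 × [Ag^+]  ⇒  [Ag^+] = 5.2 x 10^-11 M.
The salt with the lower threshold [Ag^+] precipitates first: AgBr.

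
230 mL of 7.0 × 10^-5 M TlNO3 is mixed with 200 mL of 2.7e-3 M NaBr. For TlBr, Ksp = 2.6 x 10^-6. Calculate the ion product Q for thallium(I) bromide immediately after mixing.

Total volume = 230 + 200 = 430 mL.
[Tl^+] = 7.0 × 10^-5 × (230/430) = 3.74 × 10^-5 M
[Br^-] = 2.7 x 10^-3 × (200/430) = 1.26 x 10^-3 M
TlBr(s) ⇌ Tl^+(aq) + Br^-(aq), so Q = [Tl^+][Br^-]
Q = (3.74 × 10^-5)(1.26 x 10^-3) = 4.7 × 10^-8
Q < Ksp, so no precipitate of TlBr forms.

4.7 × 10^-8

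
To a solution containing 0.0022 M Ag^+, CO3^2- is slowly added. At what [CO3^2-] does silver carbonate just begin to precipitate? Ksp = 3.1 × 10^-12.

Ag2CO3(s) <=> 2 Ag^+ + CO3^2-
Ksp = [Ag^+]^2[CO3^2-]
Precipitation begins when Q = Ksp. With [Ag^+] = 0.0022 M:
3.1 × 10^-12 = (0.0022)^2 × [CO3^2-]
[CO3^2-] = (3.1 × 10^-12 / 4.84 × 10^-6) = 6.4 × 10^-7 M

6.4e-7 M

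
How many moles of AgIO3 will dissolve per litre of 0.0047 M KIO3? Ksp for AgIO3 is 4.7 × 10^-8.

1.0e-5 M

AgIO3(s) ⇌ Ag^+ + IO3^-
Ksp = [Ag^+][IO3^-]
Let s = moles of AgIO3 that dissolve per litre. [Ag^+] = s, [IO3^-] = 0.0047 + s ≈ 0.0047 (Ksp is small, so little additional dissolves).
Ksp ≈ s × 0.0047
s = 1.0 × 10^-5 M
Check: s = 1.0 × 10^-5 ≪ 0.0047, so the approximation is valid.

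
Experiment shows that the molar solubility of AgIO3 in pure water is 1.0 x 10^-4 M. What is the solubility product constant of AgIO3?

Ksp = 1.0 x 10^-8

AgIO3(s) ⇌ Ag^+(aq) + IO3^-(aq)
If s mol/L of AgIO3 dissolves, [Ag^+] = s and [IO3^-] = s.
Ksp = [Ag^+][IO3^-]
Ksp = (s)(s) = s^2
Ksp = (1.0 x 10^-4)^2 = 1.0 x 10^-8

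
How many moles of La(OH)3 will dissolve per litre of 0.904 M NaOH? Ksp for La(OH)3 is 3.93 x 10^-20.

La(OH)3(s) ⇌ La^3+ + 3 OH^-
Ksp = [La^3+][OH^-]^3
If s mol/L dissolves here, [La^3+] = s, [OH^-] = 0.904 + 3s ≈ 0.904 (since OH^- from NaOH dominates).
Ksp ≈ s × (0.904)^3
s = 5.32 × 10^-20 M
Check: 3s = 1.6 × 10^-19 ≪ 0.904, so the approximation is valid.

s ≈ 5.32 x 10^-20 M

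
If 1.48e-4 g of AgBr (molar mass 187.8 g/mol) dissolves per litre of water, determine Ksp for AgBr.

Ksp = 6.21 × 10^-13

Molar solubility s = (1.48 × 10^-4 g/L) / (187.8 g/mol) = 7.881 × 10^-7 M.
AgBr(s) <=> Ag^+(aq) + Br^-(aq)
Let s = molar solubility. Then [Ag^+] = s and [Br^-] = s.
Ksp = [Ag^+][Br^-]
Ksp = s^2
With s = 7.881 × 10^-7: Ksp = 6.21 × 10^-13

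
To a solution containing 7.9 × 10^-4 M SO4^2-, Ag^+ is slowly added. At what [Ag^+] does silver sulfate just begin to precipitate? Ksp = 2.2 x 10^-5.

Ag2SO4(s) <=> 2 Ag^+ + SO4^2-
Ksp = [Ag^+]^2[SO4^2-]
Precipitation begins when Q = Ksp. With [SO4^2-] = 7.9 × 10^-4 M:
2.2 x 10^-5 = (7.9 × 10^-4) × [Ag^+]^2
[Ag^+] = (2.2 x 10^-5 / 7.9 × 10^-4)^(1/2) = 1.7 x 10^-1 M

1.7 x 10^-1 M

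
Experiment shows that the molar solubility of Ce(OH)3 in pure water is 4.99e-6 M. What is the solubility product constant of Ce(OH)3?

Ce(OH)3(s) <=> Ce^3+(aq) + 3 OH^-(aq)
Let s = molar solubility. Then [Ce^3+] = s and [OH^-] = 3s.
Ksp = [Ce^3+][OH^-]^3
Ksp = s(3s)^3 = 27s^4
With s = 4.99 × 10^-6: Ksp = 1.67 × 10^-20

Ksp ≈ 1.67e-20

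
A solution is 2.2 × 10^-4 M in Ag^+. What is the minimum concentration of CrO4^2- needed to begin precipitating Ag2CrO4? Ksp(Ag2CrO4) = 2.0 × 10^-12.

Ag2CrO4(s) ⇌ 2 Ag^+ + CrO4^2-
Ksp = [Ag^+]^2[CrO4^2-]
Precipitation begins when Q = Ksp. With [Ag^+] = 2.2 × 10^-4 M:
2.0 × 10^-12 = (2.2 × 10^-4)^2 × [CrO4^2-]
[CrO4^2-] = (2.0 × 10^-12 / 4.84 × 10^-8) = 4.1 × 10^-5 M

[CrO4^2-] ≈ 4.1 × 10^-5 M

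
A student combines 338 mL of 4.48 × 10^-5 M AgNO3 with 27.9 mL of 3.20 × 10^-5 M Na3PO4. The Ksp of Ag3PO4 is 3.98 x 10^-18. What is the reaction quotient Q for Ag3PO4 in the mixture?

1.73 × 10^-19

Total volume = 338 + 27.9 = 365.9 mL.
[Ag^+] = 4.48 × 10^-5 × (338/365.9) = 4.138 × 10^-5 M
[PO4^3-] = 3.20 × 10^-5 × (27.9/365.9) = 2.440 × 10^-6 M
Ag3PO4(s) <=> 3 Ag^+ + PO4^3-, so Q = [Ag^+]^3[PO4^3-]
Q = (4.138 × 10^-5)^3(2.440 x 10^-6) = 1.73 × 10^-19
Q < Ksp, so no precipitate of Ag3PO4 forms.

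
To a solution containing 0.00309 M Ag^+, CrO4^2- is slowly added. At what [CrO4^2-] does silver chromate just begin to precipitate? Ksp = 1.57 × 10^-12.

[CrO4^2-] = 1.64e-7 M

Ag2CrO4(s) ⇌ 2 Ag^+ + CrO4^2-
Ksp = [Ag^+]^2[CrO4^2-]
Precipitation begins when Q = Ksp. With [Ag^+] = 0.00309 M:
1.57 × 10^-12 = (0.00309)^2 × [CrO4^2-]
[CrO4^2-] = (1.57 × 10^-12 / 9.548 × 10^-6) = 1.64 x 10^-7 M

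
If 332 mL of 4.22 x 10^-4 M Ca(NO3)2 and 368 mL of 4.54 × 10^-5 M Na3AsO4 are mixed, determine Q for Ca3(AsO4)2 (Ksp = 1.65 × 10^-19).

Total volume = 332 + 368 = 700 mL.
[Ca^2+] = 4.22 × 10^-4 × (332/700) = 2.001 × 10^-4 M
[AsO4^3-] = 4.54 x 10^-5 × (368/700) = 2.387 x 10^-5 M
Ca3(AsO4)2(s) ⇌ 3 Ca^2+ + 2 AsO4^3-, so Q = [Ca^2+]^3[AsO4^3-]^2
Q = (2.001 × 10^-4)^3(2.387 x 10^-5)^2 = 4.57 x 10^-21
Q < Ksp, so no precipitate of Ca3(AsO4)2 forms.

4.57 x 10^-21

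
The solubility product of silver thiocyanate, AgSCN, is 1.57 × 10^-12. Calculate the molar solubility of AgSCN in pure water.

AgSCN(s) ⇌ Ag^+ + SCN^-
Ksp = [Ag^+][SCN^-]
If s mol/L of AgSCN dissolves, [Ag^+] = s and [SCN^-] = s.
Ksp = s × s = s^2
s = (1.57 × 10^-12)^(1/2) = 1.25 x 10^-6 M

s = 1.25e-6 M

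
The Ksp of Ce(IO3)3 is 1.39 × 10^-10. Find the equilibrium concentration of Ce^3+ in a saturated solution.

[Ce^3+] ≈ 1.51e-3 M

Ce(IO3)3(s) <=> Ce^3+ + 3 IO3^-
Ksp = [Ce^3+][IO3^-]^3
Let s = molar solubility. Then [Ce^3+] = s and [IO3^-] = 3s.
So Ksp = s × (3s)^3 = 27s^4
Solving, s = (1.39 × 10^-10/27)^(1/4) = 1.506 x 10^-3 M
[Ce^3+] = s = 1.51 × 10^-3 M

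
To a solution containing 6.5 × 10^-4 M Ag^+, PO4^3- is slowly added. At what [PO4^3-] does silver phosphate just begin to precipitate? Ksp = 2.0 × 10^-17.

Ag3PO4(s) <=> 3 Ag^+(aq) + PO4^3-(aq)
Ksp = [Ag^+]^3[PO4^3-]
Precipitation begins when Q = Ksp. With [Ag^+] = 6.5 × 10^-4 M:
2.0 × 10^-17 = (6.5 × 10^-4)^3 × [PO4^3-]
[PO4^3-] = (2.0 × 10^-17 / 2.75 × 10^-10) = 7.3 × 10^-8 M

7.3 × 10^-8 M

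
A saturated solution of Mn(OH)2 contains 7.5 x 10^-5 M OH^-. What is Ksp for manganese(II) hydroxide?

Ksp = 2.1e-13

Mn(OH)2(s) ⇌ Mn^2+ + 2 OH^-
Stoichiometry gives [Mn^2+] = (1/2)[OH^-] = 3.75 × 10^-5 M.
Ksp = [Mn^2+][OH^-]^2
Ksp = 3.75 x 10^-5 × (7.5 x 10^-5)^2 = 2.1 x 10^-13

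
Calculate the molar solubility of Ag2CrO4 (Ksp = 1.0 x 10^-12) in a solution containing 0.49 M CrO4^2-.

Ag2CrO4(s) <=> 2 Ag^+ + CrO4^2-
Ksp = [Ag^+]^2[CrO4^2-]
If s mol/L dissolves here, [Ag^+] = 2s, [CrO4^2-] = 0.49 + s ≈ 0.49 (Ksp is small, so little additional dissolves).
Ksp ≈ (2s)^2 × 0.49
s = 7.1 x 10^-7 M
Check: s = 7.1 × 10^-7 ≪ 0.49, so the approximation is valid.

7.1 × 10^-7 M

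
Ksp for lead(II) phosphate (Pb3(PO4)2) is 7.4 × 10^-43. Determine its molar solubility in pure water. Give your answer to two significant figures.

Pb3(PO4)2(s) ⇌ 3 Pb^2+(aq) + 2 PO4^3-(aq)
Ksp = [Pb^2+]^3[PO4^3-]^2
If s mol/L of Pb3(PO4)2 dissolves, [Pb^2+] = 3s and [PO4^3-] = 2s.
So Ksp = (3s)^3 × (2s)^2 = 108s^5
s^5 = 7.4 × 10^-43 / 108, so s = 1.5 × 10^-9 M

s ≈ 1.5e-9 M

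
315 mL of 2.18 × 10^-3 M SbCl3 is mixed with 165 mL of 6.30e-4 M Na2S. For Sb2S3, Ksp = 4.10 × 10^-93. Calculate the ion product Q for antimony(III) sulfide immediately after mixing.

Total volume = 315 + 165 = 480 mL.
[Sb^3+] = 2.18 × 10^-3 × (315/480) = 1.431 × 10^-3 M
[S^2-] = 6.30 × 10^-4 × (165/480) = 2.166 × 10^-4 M
Sb2S3(s) <=> 2 Sb^3+ + 3 S^2-, so Q = [Sb^3+]^2[S^2-]^3
Q = (1.431 × 10^-3)^2(2.166 × 10^-4)^3 = 2.08 × 10^-17
Q > Ksp, so Sb2S3 will precipitate.

Q = 2.08e-17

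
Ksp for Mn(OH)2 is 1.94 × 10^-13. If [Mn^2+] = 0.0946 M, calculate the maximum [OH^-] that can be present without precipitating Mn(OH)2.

Mn(OH)2(s) ⇌ Mn^2+ + 2 OH^-
Ksp = [Mn^2+][OH^-]^2
Precipitation begins when Q = Ksp. With [Mn^2+] = 0.0946 M:
1.94 × 10^-13 = (0.0946) × [OH^-]^2
[OH^-] = (1.94 × 10^-13 / 9.46 x 10^-2)^(1/2) = 1.43 × 10^-6 M

[OH^-] = 1.43 x 10^-6 M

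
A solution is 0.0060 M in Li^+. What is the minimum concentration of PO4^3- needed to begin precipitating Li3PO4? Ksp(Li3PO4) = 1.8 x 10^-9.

[PO4^3-] ≈ 8.3e-3 M

Li3PO4(s) ⇌ 3 Li^+(aq) + PO4^3-(aq)
Ksp = [Li^+]^3[PO4^3-]
Precipitation begins when Q = Ksp. With [Li^+] = 0.0060 M:
1.8 x 10^-9 = (0.0060)^3 × [PO4^3-]
[PO4^3-] = (1.8 x 10^-9 / 2.16 x 10^-7) = 8.3 × 10^-3 M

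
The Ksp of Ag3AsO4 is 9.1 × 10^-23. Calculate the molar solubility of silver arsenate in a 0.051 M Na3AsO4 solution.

Ag3AsO4(s) <=> 3 Ag^+ + AsO4^3-
Ksp = [Ag^+]^3[AsO4^3-]
Let s = moles of Ag3AsO4 that dissolve per litre. [Ag^+] = 3s, [AsO4^3-] = 0.051 + s ≈ 0.051 (common-ion effect: AsO4^3- is already 0.051 M).
Ksp ≈ (3s)^3 × 0.051
s = 4.0 × 10^-8 M
Check: s = 4.0 × 10^-8 ≪ 0.051, so the approximation is valid.

s = 4.0 x 10^-8 M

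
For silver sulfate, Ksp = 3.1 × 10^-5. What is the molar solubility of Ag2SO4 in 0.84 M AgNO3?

s = 4.4 × 10^-5 M

Ag2SO4(s) ⇌ 2 Ag^+ + SO4^2-
Ksp = [Ag^+]^2[SO4^2-]
If s mol/L dissolves here, [Ag^+] = 0.84 + 2s ≈ 0.84, [SO4^2-] = s (since Ag^+ from AgNO3 dominates).
Ksp ≈ (0.84)^2 × s
s = 4.4 x 10^-5 M
Check: 2s = 8.8 x 10^-5 ≪ 0.84, so the approximation is valid.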